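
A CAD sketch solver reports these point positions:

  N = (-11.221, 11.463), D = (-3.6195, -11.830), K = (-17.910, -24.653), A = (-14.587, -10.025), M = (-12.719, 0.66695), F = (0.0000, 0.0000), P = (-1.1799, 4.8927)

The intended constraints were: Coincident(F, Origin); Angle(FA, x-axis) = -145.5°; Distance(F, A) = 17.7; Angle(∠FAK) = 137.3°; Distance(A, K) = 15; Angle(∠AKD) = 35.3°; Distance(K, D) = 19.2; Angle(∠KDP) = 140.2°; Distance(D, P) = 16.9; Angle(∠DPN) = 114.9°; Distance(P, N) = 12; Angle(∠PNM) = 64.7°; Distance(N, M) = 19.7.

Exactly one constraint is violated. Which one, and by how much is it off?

Distance(N, M) = 19.7 — off by 8.80.

F = (0.00, 0.00) ✓; FA at -145.5° ✓; |FA| = 17.70 ✓; ∠FAK = 137.3° ✓; |AK| = 15.00 ✓; ∠AKD = 35.30° ✓; |KD| = 19.20 ✓; ∠KDP = 140.2° ✓; |DP| = 16.90 ✓; ∠DPN = 114.9° ✓; |PN| = 12.00 ✓; ∠PNM = 64.70° ✓; |NM| = 10.90 ✗.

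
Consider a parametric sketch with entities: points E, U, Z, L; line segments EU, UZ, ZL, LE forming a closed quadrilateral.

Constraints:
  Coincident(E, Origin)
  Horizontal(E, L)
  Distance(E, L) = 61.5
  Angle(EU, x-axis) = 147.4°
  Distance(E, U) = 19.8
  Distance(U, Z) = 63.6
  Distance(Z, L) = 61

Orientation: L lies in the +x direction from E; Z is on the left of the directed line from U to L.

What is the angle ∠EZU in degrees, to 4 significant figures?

18.12°

E is at the origin; E and L share the same y with |EL| = 61.5 and L in +x, so L = (61.5, 0). EU runs at 147.4° with |EU| = 19.8, so U = (-16.68, 10.67). Z is determined by |UZ| = 63.6 and |ZL| = 61.0 together: it lies at the intersection of circle(U, 63.6) and circle(L, 61.0). With |UL| = 78.90, the foot of the radical line on UL is 41.51 from U and the perpendicular offset is √(63.6² − 41.51²) = 48.19. Taking the left-of-UL solution: Z = (30.96, 52.80).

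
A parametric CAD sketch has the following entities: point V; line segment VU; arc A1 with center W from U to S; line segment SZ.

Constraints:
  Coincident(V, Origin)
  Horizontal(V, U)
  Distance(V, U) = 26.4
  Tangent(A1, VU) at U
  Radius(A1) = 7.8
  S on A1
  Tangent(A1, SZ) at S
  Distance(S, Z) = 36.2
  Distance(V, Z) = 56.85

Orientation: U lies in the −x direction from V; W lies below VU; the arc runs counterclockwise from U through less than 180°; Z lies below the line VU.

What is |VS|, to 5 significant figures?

34.938

V is at the origin; VU is horizontal with |VU| = 26.4 and U on the −x side, so U = (-26.400, 0.0000). The tangent condition forces WU to be normal to VU, so W = U + (0, -7.8) = (-26.400, -7.8000). Since WS ⟂ SZ (tangency), |WZ| = √(7.8² + 36.2²) = 37.031 regardless of where S sits on A1. So Z lies on both circle(V, 56.85) and circle(W, 37.031); the below-VU intersection is Z = (-36.785, -43.345). S is the foot of the tangent from Z: S = (-34.180, -7.2386).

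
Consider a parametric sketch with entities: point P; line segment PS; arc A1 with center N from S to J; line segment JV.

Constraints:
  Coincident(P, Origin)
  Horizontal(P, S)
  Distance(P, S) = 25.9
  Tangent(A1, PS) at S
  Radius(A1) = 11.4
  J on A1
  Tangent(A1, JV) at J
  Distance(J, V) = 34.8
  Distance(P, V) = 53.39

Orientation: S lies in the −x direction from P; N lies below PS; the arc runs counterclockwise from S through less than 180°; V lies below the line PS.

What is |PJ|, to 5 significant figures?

39.694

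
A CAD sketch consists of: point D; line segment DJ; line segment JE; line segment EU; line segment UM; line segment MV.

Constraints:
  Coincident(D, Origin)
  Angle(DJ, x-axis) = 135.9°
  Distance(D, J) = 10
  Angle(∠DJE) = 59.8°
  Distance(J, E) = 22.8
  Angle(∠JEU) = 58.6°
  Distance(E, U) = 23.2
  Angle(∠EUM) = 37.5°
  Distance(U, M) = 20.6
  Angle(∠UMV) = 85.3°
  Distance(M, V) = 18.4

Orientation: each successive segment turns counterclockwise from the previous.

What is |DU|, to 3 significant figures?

12.5

D is at the origin; DJ runs at 135.9° with length 10.0, so J = (-7.18, 6.96). ∠DJE = 59.8° gives JE at -104° from the x-axis; with |JE| = 22.8, E = (-12.7, -15.2). ∠JEU = 58.6° gives EU at 17.5° from the x-axis; with |EU| = 23.2, U = (9.47, -8.20). Then |DU| = |U − D| = 12.5.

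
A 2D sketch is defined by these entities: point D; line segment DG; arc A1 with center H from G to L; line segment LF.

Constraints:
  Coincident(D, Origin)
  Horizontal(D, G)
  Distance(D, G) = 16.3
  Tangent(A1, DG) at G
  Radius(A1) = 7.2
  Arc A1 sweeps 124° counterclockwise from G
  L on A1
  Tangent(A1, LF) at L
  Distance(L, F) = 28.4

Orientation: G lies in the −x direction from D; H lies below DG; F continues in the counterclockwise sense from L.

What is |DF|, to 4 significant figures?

35.35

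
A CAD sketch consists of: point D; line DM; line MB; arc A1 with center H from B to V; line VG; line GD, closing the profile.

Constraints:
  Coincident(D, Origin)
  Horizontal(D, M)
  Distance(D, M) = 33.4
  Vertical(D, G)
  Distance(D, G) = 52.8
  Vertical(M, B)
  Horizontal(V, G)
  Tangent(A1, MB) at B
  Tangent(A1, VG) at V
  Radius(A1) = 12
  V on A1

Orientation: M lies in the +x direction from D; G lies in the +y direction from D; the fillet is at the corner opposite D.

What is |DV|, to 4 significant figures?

56.97

D is at the origin; DM is horizontal with |DM| = 33.4 and M on the +x side, so M = (33.40, 0.000). DG is vertical with |DG| = 52.8 and G on the +y side, so G = (0.000, 52.80). The virtual corner opposite D is at (33.40, 52.80). Since A1 is tangent to MB there, HB ⟂ MB and A1 meets VG tangentially, so HV is at right angles to VG, with radius 12.0, so the center H sits 12.0 in from both sides at H = (21.40, 40.80). That places the tangent points at B = (33.40, 40.80) on MB and V = (21.40, 52.80) on VG. Then |DV| = |V − D| = 56.97.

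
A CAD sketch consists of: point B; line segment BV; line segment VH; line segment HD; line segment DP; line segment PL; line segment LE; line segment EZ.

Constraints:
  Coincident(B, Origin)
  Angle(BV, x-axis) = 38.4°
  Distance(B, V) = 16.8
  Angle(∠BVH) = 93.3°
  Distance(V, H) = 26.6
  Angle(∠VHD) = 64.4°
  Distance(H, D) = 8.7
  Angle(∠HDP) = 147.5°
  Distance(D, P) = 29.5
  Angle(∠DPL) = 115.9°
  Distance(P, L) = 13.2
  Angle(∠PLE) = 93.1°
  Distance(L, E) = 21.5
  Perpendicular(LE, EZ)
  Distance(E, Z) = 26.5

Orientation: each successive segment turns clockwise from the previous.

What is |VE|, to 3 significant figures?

3.77

B is at the origin; BV runs at 38.4° with length 16.8, so V = (13.2, 10.4). ∠BVH = 93.3° gives VH at -48.3° from the x-axis; with |VH| = 26.6, H = (30.9, -9.43). ∠VHD = 64.4° gives HD at -164° from the x-axis; with |HD| = 8.7, D = (22.5, -11.8). ∠HDP = 147.5° gives DP at 164° from the x-axis; with |DP| = 29.5, P = (-5.80, -3.51). ∠DPL = 115.9° gives PL at 99.5° from the x-axis; with |PL| = 13.2, L = (-7.98, 9.51). ∠PLE = 93.1° gives LE at 12.6° from the x-axis; with |LE| = 21.5, E = (13.0, 14.2). Then |VE| = |E − V| = 3.77.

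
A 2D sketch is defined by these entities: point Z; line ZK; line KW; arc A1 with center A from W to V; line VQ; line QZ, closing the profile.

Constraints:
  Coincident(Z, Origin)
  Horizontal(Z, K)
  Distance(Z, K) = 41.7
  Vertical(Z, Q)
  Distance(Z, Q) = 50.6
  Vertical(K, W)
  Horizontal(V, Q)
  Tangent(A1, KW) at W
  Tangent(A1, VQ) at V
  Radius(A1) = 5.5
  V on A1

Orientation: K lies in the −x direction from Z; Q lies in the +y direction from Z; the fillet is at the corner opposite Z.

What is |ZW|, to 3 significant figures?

61.4

The virtual corner opposite Z is at (-41.7, 50.6). The tangent condition forces AW to be normal to KW and the tangent condition forces AV to be normal to VQ, with radius 5.5, so the center A sits 5.5 in from both sides at A = (-36.2, 45.1). That places the tangent points at W = (-41.7, 45.1) on KW and V = (-36.2, 50.6) on VQ. Then |ZW| = |W − Z| = 61.4.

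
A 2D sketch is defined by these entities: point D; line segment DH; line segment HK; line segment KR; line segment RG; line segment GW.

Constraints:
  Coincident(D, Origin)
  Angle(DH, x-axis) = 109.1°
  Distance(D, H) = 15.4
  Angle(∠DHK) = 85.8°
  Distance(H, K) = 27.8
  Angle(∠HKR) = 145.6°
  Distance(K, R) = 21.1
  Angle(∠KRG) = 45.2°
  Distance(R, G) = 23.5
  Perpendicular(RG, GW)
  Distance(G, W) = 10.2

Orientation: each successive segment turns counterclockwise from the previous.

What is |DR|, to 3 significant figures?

44.2

D is at the origin; DH runs at 109.1° with length 15.4, so H = (-5.04, 14.6). ∠DHK = 85.8° gives HK at -157° from the x-axis; with |HK| = 27.8, K = (-30.6, 3.56). ∠HKR = 145.6° gives KR at -122° from the x-axis; with |KR| = 21.1, R = (-41.8, -14.3). Then |DR| = |R − D| = 44.2.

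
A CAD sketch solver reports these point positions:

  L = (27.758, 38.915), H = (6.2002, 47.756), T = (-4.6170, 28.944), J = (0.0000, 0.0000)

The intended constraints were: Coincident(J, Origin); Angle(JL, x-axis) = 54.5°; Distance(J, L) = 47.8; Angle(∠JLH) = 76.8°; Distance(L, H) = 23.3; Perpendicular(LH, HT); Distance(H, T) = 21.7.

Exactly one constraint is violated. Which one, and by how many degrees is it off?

Perpendicular(LH, HT) — off by 7.60°.

J = (0.00, 0.00) ✓; JL at 54.50° ✓; |JL| = 47.80 ✓; ∠JLH = 76.80° ✓; |LH| = 23.30 ✓; ∠(LH, HT) = 82.40° ✗; |HT| = 21.70 ✓.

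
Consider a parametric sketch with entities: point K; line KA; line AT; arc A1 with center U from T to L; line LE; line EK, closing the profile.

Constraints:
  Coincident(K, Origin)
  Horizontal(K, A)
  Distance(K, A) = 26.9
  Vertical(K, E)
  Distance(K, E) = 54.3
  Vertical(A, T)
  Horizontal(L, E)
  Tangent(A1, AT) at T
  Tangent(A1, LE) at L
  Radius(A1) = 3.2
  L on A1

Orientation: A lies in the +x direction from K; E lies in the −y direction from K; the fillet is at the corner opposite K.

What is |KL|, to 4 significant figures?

59.25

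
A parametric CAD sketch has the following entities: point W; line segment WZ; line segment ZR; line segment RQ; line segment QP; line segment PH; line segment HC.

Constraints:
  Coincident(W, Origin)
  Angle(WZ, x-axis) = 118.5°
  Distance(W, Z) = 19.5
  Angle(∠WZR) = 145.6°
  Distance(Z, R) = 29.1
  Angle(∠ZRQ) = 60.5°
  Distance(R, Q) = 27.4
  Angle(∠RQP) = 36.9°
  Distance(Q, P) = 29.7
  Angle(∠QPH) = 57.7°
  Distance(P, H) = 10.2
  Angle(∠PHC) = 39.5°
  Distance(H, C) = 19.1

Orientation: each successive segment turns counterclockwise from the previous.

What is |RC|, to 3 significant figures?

26.8

W is at the origin; WZ runs at 118.5° with length 19.5, so Z = (-9.30, 17.1). ∠WZR = 145.6° gives ZR at 153° from the x-axis; with |ZR| = 29.1, R = (-35.2, 30.4). ∠ZRQ = 60.5° gives RQ at -87.6° from the x-axis; with |RQ| = 27.4, Q = (-34.1, 3.02). ∠RQP = 36.9° gives QP at 55.5° from the x-axis; with |QP| = 29.7, P = (-17.2, 27.5). ∠QPH = 57.7° gives PH at 178° from the x-axis; with |PH| = 10.2, H = (-27.4, 27.9). ∠PHC = 39.5° gives HC at -41.7° from the x-axis; with |HC| = 19.1, C = (-13.2, 15.2). Then |RC| = |C − R| = 26.8.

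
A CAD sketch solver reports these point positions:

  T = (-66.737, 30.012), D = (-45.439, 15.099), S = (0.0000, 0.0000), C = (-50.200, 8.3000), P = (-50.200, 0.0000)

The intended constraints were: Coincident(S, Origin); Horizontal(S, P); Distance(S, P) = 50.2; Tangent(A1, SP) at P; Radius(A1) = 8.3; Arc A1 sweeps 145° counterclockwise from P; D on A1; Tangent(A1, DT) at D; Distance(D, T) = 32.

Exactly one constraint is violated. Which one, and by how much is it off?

Distance(D, T) = 32 — off by 6.00.

S = (0.00, 0.00) ✓; S.y = 0.00, P.y = 0.00 ✓; |SP| = 50.20 ✓; ∠(CP, PS) = 90.00° ✓; |CP| = 8.300 ✓; bearing(C→D) − bearing(C→P) = 145.0° ✓; |CD| = 8.300 ✓; ∠(CD, DT) = 90.00° ✓; |DT| = 26.00 ✗.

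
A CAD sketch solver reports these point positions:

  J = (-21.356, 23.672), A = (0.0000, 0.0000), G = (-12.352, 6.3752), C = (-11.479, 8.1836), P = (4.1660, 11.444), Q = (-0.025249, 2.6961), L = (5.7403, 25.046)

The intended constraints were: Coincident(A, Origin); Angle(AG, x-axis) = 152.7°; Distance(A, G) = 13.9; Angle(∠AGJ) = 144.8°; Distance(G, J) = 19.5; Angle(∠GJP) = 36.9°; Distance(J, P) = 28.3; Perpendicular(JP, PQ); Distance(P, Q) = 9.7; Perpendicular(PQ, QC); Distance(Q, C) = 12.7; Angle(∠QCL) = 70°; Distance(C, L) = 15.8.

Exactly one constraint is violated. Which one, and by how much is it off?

Distance(C, L) = 15.8 — off by 8.30.

A = (0.00, 0.00) ✓; AG at 152.7° ✓; |AG| = 13.90 ✓; ∠AGJ = 144.8° ✓; |GJ| = 19.50 ✓; ∠GJP = 36.90° ✓; |JP| = 28.30 ✓; ∠(JP, PQ) = 90.00° ✓; |PQ| = 9.700 ✓; ∠(PQ, QC) = 90.00° ✓; |QC| = 12.70 ✓; ∠QCL = 70.00° ✓; |CL| = 24.10 ✗.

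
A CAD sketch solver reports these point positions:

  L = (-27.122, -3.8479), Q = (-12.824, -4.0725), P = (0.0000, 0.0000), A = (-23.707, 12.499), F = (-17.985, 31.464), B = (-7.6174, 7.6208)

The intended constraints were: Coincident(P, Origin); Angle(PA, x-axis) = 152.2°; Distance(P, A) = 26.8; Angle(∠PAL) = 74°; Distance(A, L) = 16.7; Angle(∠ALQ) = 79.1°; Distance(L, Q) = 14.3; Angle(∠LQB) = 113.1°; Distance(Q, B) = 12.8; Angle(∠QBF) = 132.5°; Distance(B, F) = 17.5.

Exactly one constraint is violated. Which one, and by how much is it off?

Distance(B, F) = 17.5 — off by 8.50.

P = (0.00, 0.00) ✓; PA at 152.2° ✓; |PA| = 26.80 ✓; ∠PAL = 74.00° ✓; |AL| = 16.70 ✓; ∠ALQ = 79.10° ✓; |LQ| = 14.30 ✓; ∠LQB = 113.1° ✓; |QB| = 12.80 ✓; ∠QBF = 132.5° ✓; |BF| = 26.00 ✗.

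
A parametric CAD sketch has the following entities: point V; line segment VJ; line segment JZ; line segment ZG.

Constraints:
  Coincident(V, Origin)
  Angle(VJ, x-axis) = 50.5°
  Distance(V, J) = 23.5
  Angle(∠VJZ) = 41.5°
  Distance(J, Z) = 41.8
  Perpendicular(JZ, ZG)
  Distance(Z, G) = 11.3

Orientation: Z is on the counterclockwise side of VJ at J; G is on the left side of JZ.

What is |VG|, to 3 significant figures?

24.6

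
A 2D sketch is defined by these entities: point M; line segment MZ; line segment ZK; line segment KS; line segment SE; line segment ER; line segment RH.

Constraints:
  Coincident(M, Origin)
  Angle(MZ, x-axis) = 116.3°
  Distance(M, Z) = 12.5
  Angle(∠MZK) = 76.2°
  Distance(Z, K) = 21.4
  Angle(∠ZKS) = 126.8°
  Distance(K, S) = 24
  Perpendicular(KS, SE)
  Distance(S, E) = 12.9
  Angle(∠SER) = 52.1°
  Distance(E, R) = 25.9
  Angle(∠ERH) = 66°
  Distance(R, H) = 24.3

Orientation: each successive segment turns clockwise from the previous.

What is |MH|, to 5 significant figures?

44.975

M is at the origin; MZ runs at 116.3° with length 12.5, so Z = (-5.5384, 11.206). ∠MZK = 76.2° gives ZK at 12.500° from the x-axis; with |ZK| = 21.4, K = (15.354, 15.838). ∠ZKS = 126.8° gives KS at -40.700° from the x-axis; with |KS| = 24.0, S = (33.550, 0.18753). KS ⟂ SE, so SE runs at -130.70°; with |SE| = 12.9, E = (25.137, -9.5924). ∠SER = 52.1° gives ER at 101.40° from the x-axis; with |ER| = 25.9, R = (20.018, 15.797). ∠ERH = 66.0° gives RH at -12.600° from the x-axis; with |RH| = 24.3, H = (43.733, 10.496). Then |MH| = |H − M| = 44.975.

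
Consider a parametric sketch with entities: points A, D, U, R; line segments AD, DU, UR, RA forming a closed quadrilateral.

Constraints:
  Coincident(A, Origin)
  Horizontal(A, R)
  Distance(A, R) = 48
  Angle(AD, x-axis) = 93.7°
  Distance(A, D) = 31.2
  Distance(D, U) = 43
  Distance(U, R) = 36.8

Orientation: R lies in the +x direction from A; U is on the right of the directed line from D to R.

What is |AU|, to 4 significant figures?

15.55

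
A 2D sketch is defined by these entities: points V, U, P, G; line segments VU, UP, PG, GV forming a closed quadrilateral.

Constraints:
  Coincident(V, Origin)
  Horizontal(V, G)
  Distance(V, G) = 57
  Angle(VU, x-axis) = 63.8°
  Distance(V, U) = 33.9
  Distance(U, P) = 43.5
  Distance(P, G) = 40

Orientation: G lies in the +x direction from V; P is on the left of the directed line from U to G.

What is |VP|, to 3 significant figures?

70.0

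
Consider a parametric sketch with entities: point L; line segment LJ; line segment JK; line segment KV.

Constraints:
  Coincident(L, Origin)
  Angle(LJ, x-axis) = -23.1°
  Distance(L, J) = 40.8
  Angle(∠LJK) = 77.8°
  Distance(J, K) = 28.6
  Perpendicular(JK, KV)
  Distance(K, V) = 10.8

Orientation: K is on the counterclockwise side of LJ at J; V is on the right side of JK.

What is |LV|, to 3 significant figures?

54.5

L is at the origin; LJ runs at -23.1° with length 40.8, so J = 40.8·(cos -23.1°, sin -23.1°) = (37.5, -16.0). ∠LJK = 77.8°, so JK runs at -23.1° + (180° − 77.8°) = 79.1° from the x-axis; with |JK| = 28.6, K = J + 28.6·(cos 79.1°, sin 79.1°) = (42.9, 12.1). The perpendicularity gives KV at right angles to JK; with |KV| = 10.8 on the right of JK, V = K + 10.8·(0.982, -0.189) = (53.5, 10.0). Then |LV| = |V − L| = 54.5.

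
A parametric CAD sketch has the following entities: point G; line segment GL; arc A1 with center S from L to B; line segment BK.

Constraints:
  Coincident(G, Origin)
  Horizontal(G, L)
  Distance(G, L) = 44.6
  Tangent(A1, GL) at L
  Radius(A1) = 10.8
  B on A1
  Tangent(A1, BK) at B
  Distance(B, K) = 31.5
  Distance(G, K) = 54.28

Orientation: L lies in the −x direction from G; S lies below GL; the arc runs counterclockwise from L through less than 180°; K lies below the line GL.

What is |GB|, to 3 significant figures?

55.9

G is at the origin; GL is horizontal with |GL| = 44.6 and L on the −x side, so L = (-44.6, 0.00). A1 meets GL tangentially, so SL is at right angles to GL, so S = L + (0, -10.8) = (-44.6, -10.8). Since SB ⟂ BK (tangency), |SK| = √(10.8² + 31.5²) = 33.3 regardless of where B sits on A1. So K lies on both circle(G, 54.28) and circle(S, 33.3); the below-GL intersection is K = (-34.0, -42.4). B is the foot of the tangent from K: B = (-53.2, -17.4).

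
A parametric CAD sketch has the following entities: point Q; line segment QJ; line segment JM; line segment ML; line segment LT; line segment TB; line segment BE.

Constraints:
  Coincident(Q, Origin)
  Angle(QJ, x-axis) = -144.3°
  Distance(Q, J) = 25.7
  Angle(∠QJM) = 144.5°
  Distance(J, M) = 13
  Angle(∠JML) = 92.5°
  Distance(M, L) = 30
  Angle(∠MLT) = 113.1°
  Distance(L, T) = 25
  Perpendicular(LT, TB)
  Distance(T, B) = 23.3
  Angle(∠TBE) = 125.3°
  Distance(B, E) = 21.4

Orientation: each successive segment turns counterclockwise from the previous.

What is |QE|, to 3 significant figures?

19.0

LT is perpendicular to TB, so TB runs at 136°; with |TB| = 23.3, B = (3.74, -4.04). ∠TBE = 125.3° gives BE at -170° from the x-axis; with |BE| = 21.4, E = (-17.3, -7.86). Then |QE| = |E − Q| = 19.0.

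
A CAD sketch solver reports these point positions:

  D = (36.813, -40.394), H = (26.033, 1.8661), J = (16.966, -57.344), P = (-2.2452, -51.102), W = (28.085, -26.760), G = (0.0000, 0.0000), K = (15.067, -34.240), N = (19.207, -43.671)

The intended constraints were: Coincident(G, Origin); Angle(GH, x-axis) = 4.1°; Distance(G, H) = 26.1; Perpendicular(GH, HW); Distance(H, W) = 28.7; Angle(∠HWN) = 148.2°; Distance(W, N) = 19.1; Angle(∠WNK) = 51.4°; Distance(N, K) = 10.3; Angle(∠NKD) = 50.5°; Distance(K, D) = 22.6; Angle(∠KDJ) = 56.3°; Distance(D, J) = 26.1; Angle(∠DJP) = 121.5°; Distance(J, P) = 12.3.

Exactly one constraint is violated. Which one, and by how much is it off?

Distance(J, P) = 12.3 — off by 7.90.

G = (0.00, 0.00) ✓; GH at 4.100° ✓; |GH| = 26.10 ✓; ∠(GH, HW) = 90.00° ✓; |HW| = 28.70 ✓; ∠HWN = 148.2° ✓; |WN| = 19.10 ✓; ∠WNK = 51.40° ✓; |NK| = 10.30 ✓; ∠NKD = 50.50° ✓; |KD| = 22.60 ✓; ∠KDJ = 56.30° ✓; |DJ| = 26.10 ✓; ∠DJP = 121.5° ✓; |JP| = 20.20 ✗.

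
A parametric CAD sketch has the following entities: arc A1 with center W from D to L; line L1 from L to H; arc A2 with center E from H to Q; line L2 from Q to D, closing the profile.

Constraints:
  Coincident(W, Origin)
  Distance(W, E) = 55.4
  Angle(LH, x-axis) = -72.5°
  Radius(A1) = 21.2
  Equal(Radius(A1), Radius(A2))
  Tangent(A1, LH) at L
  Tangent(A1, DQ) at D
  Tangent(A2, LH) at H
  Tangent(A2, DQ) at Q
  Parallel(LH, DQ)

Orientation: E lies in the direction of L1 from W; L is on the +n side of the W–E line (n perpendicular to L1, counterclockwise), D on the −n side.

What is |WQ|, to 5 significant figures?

59.318

Tangency of A1 to both parallel lines with radius 21.2 puts L and D at W ± 21.2·n: L = (20.219, 6.3750), D = (-20.219, -6.3750). Equal radii place H and Q the same way about E: H = E + 21.2·n = (36.878, -46.461), Q = E − 21.2·n = (-3.5597, -59.211). Then |WQ| = |Q − W| = 59.318.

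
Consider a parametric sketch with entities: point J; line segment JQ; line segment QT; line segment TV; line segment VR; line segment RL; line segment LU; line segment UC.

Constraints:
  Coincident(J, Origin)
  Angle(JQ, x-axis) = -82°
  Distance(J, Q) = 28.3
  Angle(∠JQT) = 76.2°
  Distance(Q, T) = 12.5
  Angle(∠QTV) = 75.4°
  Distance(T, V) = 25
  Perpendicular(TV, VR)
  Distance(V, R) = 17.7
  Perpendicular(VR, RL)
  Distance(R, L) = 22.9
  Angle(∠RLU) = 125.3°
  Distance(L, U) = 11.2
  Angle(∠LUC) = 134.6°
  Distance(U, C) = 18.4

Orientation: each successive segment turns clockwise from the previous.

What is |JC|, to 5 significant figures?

30.318

J is at the origin; JQ runs at -82.0° with length 28.3, so Q = (3.9386, -28.025). ∠JQT = 76.2° gives QT at 174.20° from the x-axis; with |QT| = 12.5, T = (-8.4974, -26.761). ∠QTV = 75.4° gives TV at 69.600° from the x-axis; with |TV| = 25.0, V = (0.21689, -3.3293). The perpendicularity gives VR at right angles to TV, so VR runs at -20.400°; with |VR| = 17.7, R = (16.807, -9.4991). VR is perpendicular to RL, so RL runs at -110.40°; with |RL| = 22.9, L = (8.8245, -30.963). ∠RLU = 125.3° gives LU at -165.10° from the x-axis; with |LU| = 11.2, U = (-1.9989, -33.843). ∠LUC = 134.6° gives UC at 149.50° from the x-axis; with |UC| = 18.4, C = (-17.853, -24.504). Then |JC| = |C − J| = 30.318.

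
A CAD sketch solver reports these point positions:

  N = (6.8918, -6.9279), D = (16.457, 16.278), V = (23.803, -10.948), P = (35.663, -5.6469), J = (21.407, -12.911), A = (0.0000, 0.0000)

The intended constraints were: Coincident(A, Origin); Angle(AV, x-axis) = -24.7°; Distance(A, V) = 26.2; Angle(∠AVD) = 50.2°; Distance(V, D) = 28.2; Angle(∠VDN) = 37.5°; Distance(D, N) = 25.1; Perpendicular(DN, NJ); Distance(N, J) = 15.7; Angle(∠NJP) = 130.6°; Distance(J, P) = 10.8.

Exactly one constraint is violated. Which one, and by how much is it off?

Distance(J, P) = 10.8 — off by 5.20.

A = (0.00, 0.00) ✓; AV at -24.70° ✓; |AV| = 26.20 ✓; ∠AVD = 50.20° ✓; |VD| = 28.20 ✓; ∠VDN = 37.50° ✓; |DN| = 25.10 ✓; ∠(DN, NJ) = 90.00° ✓; |NJ| = 15.70 ✓; ∠NJP = 130.6° ✓; |JP| = 16.00 ✗.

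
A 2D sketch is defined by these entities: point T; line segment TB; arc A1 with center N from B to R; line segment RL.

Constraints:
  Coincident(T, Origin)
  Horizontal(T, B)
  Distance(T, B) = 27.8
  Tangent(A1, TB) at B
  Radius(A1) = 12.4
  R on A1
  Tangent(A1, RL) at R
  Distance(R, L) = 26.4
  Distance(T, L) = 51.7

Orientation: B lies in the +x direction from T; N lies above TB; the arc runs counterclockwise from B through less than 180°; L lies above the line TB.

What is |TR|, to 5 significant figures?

42.805

Checks: |NB| = 12.40 ✓; |NR| = 12.40 ✓; ∠(NR, RL) = 90.00° ✓; |RL| = 26.40 ✓; |TL| = 51.70 ✓.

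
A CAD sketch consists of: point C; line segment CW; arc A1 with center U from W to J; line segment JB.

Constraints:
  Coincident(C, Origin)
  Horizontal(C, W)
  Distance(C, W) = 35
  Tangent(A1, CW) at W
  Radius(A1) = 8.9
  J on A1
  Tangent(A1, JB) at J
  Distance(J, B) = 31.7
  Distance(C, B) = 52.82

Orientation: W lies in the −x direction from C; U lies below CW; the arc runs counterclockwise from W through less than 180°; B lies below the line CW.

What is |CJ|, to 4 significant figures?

44.98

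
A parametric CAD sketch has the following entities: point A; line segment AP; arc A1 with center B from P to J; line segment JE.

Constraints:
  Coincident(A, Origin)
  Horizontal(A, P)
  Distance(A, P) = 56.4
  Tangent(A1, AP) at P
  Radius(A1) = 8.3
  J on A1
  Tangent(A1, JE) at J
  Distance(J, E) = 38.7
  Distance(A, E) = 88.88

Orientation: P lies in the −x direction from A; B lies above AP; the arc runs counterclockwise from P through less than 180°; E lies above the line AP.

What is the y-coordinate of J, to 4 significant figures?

14.35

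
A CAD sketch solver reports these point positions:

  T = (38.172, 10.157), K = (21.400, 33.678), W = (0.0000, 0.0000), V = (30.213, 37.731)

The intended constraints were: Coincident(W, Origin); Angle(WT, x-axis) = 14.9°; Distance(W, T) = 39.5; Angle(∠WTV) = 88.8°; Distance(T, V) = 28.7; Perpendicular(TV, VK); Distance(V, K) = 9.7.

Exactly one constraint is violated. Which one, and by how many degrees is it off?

Perpendicular(TV, VK) — off by 8.60°.

W = (0.00, 0.00) ✓; WT at 14.90° ✓; |WT| = 39.50 ✓; ∠WTV = 88.80° ✓; |TV| = 28.70 ✓; ∠(TV, VK) = 98.60° ✗; |VK| = 9.700 ✓.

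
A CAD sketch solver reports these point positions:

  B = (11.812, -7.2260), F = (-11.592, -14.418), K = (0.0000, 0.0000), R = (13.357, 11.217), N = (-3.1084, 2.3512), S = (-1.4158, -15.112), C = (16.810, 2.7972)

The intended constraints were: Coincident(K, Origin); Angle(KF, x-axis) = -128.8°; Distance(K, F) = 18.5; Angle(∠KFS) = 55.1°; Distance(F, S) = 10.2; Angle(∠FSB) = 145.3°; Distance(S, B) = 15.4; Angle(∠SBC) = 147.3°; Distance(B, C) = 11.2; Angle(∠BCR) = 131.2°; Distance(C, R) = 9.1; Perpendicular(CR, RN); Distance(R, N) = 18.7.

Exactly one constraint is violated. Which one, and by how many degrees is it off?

Perpendicular(CR, RN) — off by 6.00°.

K = (0.00, 0.00) ✓; KF at -128.8° ✓; |KF| = 18.50 ✓; ∠KFS = 55.10° ✓; |FS| = 10.20 ✓; ∠FSB = 145.3° ✓; |SB| = 15.40 ✓; ∠SBC = 147.3° ✓; |BC| = 11.20 ✓; ∠BCR = 131.2° ✓; |CR| = 9.100 ✓; ∠(CR, RN) = 96.00° ✗; |RN| = 18.70 ✓.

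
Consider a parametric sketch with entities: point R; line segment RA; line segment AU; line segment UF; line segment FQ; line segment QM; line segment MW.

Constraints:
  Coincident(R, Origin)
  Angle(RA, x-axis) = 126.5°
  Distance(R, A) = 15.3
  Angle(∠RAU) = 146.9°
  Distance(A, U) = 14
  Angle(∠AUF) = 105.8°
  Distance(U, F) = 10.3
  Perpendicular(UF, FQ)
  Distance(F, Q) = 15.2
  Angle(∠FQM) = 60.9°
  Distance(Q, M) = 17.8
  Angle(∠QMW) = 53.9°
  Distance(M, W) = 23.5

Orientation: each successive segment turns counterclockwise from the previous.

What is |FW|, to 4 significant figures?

6.662

R is at the origin; RA runs at 126.5° with length 15.3, so A = (-9.101, 12.30). ∠RAU = 146.9° gives AU at 159.6° from the x-axis; with |AU| = 14.0, U = (-22.22, 17.18). ∠AUF = 105.8° gives UF at -126.2° from the x-axis; with |UF| = 10.3, F = (-28.31, 8.867). The perpendicularity gives FQ at right angles to UF, so FQ runs at -36.20°; with |FQ| = 15.2, Q = (-16.04, -0.1099). ∠FQM = 60.9° gives QM at 82.90° from the x-axis; with |QM| = 17.8, M = (-13.84, 17.55). ∠QMW = 53.9° gives MW at -151.0° from the x-axis; with |MW| = 23.5, W = (-34.39, 6.161). Then |FW| = |W − F| = 6.662.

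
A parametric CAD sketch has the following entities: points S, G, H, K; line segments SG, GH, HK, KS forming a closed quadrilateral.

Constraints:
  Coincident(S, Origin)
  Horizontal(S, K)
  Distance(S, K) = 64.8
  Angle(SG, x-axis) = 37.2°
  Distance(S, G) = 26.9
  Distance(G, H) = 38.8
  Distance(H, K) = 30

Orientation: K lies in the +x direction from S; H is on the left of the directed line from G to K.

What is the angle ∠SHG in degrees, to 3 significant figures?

7.23°

S is at the origin; SK is horizontal with |SK| = 64.8 and K in +x, so K = (64.8, 0). SG runs at 37.2° with |SG| = 26.9, so G = (21.4, 16.3). H is determined by |GH| = 38.8 and |HK| = 30.0 together: it lies at the intersection of circle(G, 38.8) and circle(K, 30.0). With |GK| = 46.3, the foot of the radical line on GK is 29.7 from G and the perpendicular offset is √(38.8² − 29.7²) = 25.0. Taking the left-of-GK solution: H = (58.0, 29.2).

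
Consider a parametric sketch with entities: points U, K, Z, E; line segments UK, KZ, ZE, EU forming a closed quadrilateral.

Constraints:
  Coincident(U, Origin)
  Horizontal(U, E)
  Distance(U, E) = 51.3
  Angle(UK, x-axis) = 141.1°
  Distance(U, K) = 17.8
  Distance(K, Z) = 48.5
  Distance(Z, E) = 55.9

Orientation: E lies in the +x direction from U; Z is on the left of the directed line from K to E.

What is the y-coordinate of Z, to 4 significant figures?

46.15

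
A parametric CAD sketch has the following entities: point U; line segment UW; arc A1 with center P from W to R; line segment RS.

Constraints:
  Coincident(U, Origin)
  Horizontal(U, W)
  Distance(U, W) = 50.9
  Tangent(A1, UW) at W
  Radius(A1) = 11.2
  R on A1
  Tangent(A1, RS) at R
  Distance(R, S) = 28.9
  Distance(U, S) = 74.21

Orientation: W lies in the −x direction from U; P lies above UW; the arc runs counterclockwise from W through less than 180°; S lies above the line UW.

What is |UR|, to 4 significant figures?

46.73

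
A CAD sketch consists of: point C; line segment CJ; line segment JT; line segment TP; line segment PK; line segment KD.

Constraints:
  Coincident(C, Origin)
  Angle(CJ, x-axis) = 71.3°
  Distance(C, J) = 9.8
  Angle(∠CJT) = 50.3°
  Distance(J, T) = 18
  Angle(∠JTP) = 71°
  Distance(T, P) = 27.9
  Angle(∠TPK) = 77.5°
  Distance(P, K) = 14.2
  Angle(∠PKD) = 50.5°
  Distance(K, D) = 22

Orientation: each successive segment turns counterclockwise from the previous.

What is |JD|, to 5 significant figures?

21.197

C is at the origin; CJ runs at 71.3° with length 9.8, so J = (3.1420, 9.2827). ∠CJT = 50.3° gives JT at -159.00° from the x-axis; with |JT| = 18.0, T = (-13.662, 2.8320). ∠JTP = 71.0° gives TP at -50.000° from the x-axis; with |TP| = 27.9, P = (4.2713, -18.541). ∠TPK = 77.5° gives PK at 52.500° from the x-axis; with |PK| = 14.2, K = (12.916, -7.2750). ∠PKD = 50.5° gives KD at -178.00° from the x-axis; with |KD| = 22.0, D = (-9.0709, -8.0428). Then |JD| = |D − J| = 21.197.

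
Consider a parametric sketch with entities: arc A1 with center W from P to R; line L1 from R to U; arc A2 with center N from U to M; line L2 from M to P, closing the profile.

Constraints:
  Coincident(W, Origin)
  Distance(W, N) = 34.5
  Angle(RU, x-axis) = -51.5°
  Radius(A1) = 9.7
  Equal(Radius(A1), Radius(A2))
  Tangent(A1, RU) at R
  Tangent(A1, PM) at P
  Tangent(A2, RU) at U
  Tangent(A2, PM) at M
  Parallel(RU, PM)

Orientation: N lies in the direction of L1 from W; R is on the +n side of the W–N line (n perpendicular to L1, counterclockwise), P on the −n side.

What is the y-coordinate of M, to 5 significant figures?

-33.038

The slot axis is L1's direction at -51.5°, so u = (cos -51.5°, sin -51.5°) = (0.62251, -0.78261) and n = (−sin -51.5°, cos -51.5°) = (0.78261, 0.62251). W is at the origin and N lies 34.5 along u from W, so N = 34.5·u = (21.477, -27.000). Tangency of A1 to both parallel lines with radius 9.7 puts R and P at W ± 9.7·n: R = (7.5913, 6.0384), P = (-7.5913, -6.0384). Equal radii place U and M the same way about N: U = N + 9.7·n = (29.068, -20.962), M = N − 9.7·n = (13.885, -33.038). So M.y = -33.038.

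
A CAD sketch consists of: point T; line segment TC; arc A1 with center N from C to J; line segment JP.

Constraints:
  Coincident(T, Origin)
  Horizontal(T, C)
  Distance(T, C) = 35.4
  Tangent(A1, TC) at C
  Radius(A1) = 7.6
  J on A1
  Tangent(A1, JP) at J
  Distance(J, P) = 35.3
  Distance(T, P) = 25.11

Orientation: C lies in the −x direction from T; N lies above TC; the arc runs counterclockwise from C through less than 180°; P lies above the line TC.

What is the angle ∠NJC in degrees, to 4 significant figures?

69.67°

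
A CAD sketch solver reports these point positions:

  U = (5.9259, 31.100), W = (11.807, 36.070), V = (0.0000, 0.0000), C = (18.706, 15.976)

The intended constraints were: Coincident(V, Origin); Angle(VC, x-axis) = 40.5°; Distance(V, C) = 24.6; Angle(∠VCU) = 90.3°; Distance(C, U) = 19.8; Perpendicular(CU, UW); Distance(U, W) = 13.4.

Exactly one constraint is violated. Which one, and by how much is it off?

Distance(U, W) = 13.4 — off by 5.70.

V = (0.00, 0.00) ✓; VC at 40.50° ✓; |VC| = 24.60 ✓; ∠VCU = 90.30° ✓; |CU| = 19.80 ✓; ∠(CU, UW) = 90.00° ✓; |UW| = 7.700 ✗.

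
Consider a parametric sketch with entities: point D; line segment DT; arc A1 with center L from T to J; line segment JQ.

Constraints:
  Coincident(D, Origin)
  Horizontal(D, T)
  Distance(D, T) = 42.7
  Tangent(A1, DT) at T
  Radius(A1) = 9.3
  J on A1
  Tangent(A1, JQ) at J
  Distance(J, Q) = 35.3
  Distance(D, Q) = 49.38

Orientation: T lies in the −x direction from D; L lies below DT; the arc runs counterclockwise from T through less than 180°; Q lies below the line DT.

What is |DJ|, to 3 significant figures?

52.0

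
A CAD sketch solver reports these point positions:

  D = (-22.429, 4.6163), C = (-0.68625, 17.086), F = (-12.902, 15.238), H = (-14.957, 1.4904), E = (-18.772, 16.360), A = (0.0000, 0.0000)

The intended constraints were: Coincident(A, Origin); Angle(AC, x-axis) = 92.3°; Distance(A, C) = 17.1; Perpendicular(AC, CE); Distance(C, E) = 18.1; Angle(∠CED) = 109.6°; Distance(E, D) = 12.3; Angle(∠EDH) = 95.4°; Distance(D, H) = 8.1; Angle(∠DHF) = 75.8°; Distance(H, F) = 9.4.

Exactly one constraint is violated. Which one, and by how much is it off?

Distance(H, F) = 9.4 — off by 4.50.

A = (0.00, 0.00) ✓; AC at 92.30° ✓; |AC| = 17.10 ✓; ∠(AC, CE) = 90.00° ✓; |CE| = 18.10 ✓; ∠CED = 109.6° ✓; |ED| = 12.30 ✓; ∠EDH = 95.41° ✓; |DH| = 8.100 ✓; ∠DHF = 75.80° ✓; |HF| = 13.90 ✗.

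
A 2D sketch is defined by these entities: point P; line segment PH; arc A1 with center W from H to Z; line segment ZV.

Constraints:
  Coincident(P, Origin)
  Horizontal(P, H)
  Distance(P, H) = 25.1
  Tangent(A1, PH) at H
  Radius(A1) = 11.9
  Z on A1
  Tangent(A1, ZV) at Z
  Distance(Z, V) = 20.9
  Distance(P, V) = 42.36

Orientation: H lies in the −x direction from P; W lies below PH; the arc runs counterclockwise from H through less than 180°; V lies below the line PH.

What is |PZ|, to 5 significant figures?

39.545

P is at the origin; PH is horizontal with |PH| = 25.1 and H on the −x side, so H = (-25.100, 0.0000). The tangent condition forces WH to be normal to PH, so W = H + (0, -11.9) = (-25.100, -11.900). Since WZ ⟂ ZV (tangency), |WV| = √(11.9² + 20.9²) = 24.050 regardless of where Z sits on A1. So V lies on both circle(P, 42.36) and circle(W, 24.050); the below-PH intersection is V = (-22.610, -35.821). Z is the foot of the tangent from V: Z = (-34.776, -18.827).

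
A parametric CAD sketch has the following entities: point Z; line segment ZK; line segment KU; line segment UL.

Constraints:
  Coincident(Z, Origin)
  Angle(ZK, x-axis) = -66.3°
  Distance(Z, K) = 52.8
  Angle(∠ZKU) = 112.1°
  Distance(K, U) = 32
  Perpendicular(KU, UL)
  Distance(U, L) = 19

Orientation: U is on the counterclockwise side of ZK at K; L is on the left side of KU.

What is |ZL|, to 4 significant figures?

59.88

Z is at the origin; ZK runs at -66.3° with length 52.8, so K = 52.8·(cos -66.3°, sin -66.3°) = (21.22, -48.35). ∠ZKU = 112.1°, so KU runs at -66.3° + (180° − 112.1°) = 1.600° from the x-axis; with |KU| = 32.0, U = K + 32.0·(cos 1.600°, sin 1.600°) = (53.21, -47.45). KU ⟂ UL; with |UL| = 19.0 on the left of KU, L = U + 19.0·(-0.02792, 0.9996) = (52.68, -28.46). Then |ZL| = |L − Z| = 59.88.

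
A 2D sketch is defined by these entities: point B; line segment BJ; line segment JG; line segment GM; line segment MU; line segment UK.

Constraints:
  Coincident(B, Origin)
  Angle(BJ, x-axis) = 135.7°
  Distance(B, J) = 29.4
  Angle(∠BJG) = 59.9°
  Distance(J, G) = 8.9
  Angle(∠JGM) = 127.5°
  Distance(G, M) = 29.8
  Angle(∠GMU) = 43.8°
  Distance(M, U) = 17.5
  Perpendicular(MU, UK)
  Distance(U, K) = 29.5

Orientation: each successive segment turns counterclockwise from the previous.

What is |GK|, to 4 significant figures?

9.737

B is at the origin; BJ runs at 135.7° with length 29.4, so J = (-21.04, 20.53). ∠BJG = 59.9° gives JG at -104.2° from the x-axis; with |JG| = 8.9, G = (-23.22, 11.91). ∠JGM = 127.5° gives GM at -51.70° from the x-axis; with |GM| = 29.8, M = (-4.755, -11.48). ∠GMU = 43.8° gives MU at 84.50° from the x-axis; with |MU| = 17.5, U = (-3.078, 5.938). The perpendicularity gives UK at right angles to MU, so UK runs at 174.5°; with |UK| = 29.5, K = (-32.44, 8.766). Then |GK| = |K − G| = 9.737.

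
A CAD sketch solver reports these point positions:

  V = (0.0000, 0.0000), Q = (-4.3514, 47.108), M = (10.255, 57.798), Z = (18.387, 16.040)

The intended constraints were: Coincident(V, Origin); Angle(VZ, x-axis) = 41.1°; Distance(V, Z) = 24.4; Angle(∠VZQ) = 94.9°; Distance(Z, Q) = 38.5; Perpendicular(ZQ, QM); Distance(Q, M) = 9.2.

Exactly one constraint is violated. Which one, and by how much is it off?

Distance(Q, M) = 9.2 — off by 8.90.

V = (0.00, 0.00) ✓; VZ at 41.10° ✓; |VZ| = 24.40 ✓; ∠VZQ = 94.90° ✓; |ZQ| = 38.50 ✓; ∠(ZQ, QM) = 90.00° ✓; |QM| = 18.10 ✗.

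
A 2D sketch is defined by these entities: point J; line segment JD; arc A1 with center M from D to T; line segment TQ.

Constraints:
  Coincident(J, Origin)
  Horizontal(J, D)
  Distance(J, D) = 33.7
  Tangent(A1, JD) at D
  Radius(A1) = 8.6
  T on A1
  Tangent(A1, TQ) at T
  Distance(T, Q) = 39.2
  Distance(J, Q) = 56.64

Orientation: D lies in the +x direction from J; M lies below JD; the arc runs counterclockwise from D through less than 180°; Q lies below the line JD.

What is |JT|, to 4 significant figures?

26.88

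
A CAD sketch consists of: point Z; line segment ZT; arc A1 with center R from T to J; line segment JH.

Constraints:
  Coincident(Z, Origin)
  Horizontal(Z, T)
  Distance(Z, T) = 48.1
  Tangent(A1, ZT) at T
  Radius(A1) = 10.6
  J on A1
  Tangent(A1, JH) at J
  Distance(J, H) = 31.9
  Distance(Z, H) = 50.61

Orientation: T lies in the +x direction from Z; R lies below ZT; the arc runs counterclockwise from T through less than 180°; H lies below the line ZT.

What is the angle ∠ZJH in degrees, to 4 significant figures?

91.15°

Z is at the origin; ZT is horizontal with |ZT| = 48.1 and T on the +x side, so T = (48.10, 0.000). Since A1 is tangent to ZT there, RT ⟂ ZT, so R = T + (0, -10.6) = (48.10, -10.60). Since RJ ⟂ JH (tangency), |RH| = √(10.6² + 31.9²) = 33.62 regardless of where J sits on A1. So H lies on both circle(Z, 50.61) and circle(R, 33.62); the below-ZT intersection is H = (31.34, -39.74). J is the foot of the tangent from H: J = (37.71, -8.482).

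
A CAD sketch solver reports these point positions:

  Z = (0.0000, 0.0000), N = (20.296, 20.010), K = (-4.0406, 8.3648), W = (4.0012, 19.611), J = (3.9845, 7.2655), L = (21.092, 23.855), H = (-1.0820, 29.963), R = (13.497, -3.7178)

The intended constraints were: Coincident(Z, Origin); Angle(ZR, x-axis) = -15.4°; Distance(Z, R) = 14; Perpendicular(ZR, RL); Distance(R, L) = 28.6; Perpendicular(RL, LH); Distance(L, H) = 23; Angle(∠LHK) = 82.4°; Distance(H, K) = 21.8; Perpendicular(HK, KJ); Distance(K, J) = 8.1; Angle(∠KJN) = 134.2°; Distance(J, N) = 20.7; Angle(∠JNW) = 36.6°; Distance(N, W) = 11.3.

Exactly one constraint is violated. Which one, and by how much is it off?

Distance(N, W) = 11.3 — off by 5.00.

Z = (0.00, 0.00) ✓; ZR at -15.40° ✓; |ZR| = 14.00 ✓; ∠(ZR, RL) = 90.00° ✓; |RL| = 28.60 ✓; ∠(RL, LH) = 90.00° ✓; |LH| = 23.00 ✓; ∠LHK = 82.40° ✓; |HK| = 21.80 ✓; ∠(HK, KJ) = 90.00° ✓; |KJ| = 8.100 ✓; ∠KJN = 134.2° ✓; |JN| = 20.70 ✓; ∠JNW = 36.60° ✓; |NW| = 16.30 ✗.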